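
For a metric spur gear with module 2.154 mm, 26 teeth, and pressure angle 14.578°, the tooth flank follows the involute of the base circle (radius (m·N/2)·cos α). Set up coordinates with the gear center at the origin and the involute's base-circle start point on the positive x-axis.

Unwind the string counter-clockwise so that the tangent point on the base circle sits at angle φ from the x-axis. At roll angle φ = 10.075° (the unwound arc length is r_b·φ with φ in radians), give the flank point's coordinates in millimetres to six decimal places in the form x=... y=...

x=27.516246 y=0.048964

pitch radius r_p = m·N/2 = 2.154·26/2 = 28.002000
base radius r_b = r_p·cos α = 28.002000·cos 14.578° = 27.100500
roll angle φ = 10.075° = 0.17584192 rad
x = r_b·(cos φ + φ·sin φ) = 27.100500·(0.98457960 + 0.17584192·0.17493714) = 27.516246
y = r_b·(sin φ − φ·cos φ) = 27.100500·(0.17493714 − 0.17584192·0.98457960) = 0.048964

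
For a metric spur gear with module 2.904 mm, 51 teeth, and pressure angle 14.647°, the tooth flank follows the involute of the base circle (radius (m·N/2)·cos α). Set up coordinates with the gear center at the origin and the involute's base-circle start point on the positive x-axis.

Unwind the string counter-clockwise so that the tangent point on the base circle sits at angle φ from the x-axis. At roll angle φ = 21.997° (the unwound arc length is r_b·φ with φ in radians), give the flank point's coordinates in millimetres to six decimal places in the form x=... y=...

x=76.732565 y=1.331604

pitch radius r_p = m·N/2 = 2.904·51/2 = 74.052000
base radius r_b = r_p·cos α = 74.052000·cos 14.647° = 71.645463
roll angle φ = 21.997° = 0.38392008 rad
x = r_b·(cos φ + φ·sin φ) = 71.645463·(0.92720347 + 0.38392008·0.37455805) = 76.732565
y = r_b·(sin φ − φ·cos φ) = 71.645463·(0.37455805 − 0.38392008·0.92720347) = 1.331604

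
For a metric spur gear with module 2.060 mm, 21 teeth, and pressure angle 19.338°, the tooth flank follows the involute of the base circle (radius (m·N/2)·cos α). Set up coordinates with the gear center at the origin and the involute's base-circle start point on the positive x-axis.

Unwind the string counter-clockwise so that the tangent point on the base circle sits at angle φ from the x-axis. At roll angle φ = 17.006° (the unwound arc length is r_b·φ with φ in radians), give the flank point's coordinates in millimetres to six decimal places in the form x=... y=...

pitch radius r_p = m·N/2 = 2.060·21/2 = 21.630000
base radius r_b = r_p·cos α = 21.630000·cos 19.338° = 20.409669
roll angle φ = 17.006° = 0.29681069 rad
x = r_b·(cos φ + φ·sin φ) = 20.409669·(0.95627413 + 0.29681069·0.29247185) = 21.288976
y = r_b·(sin φ − φ·cos φ) = 20.409669·(0.29247185 − 0.29681069·0.95627413) = 0.176329

x=21.288976 y=0.176329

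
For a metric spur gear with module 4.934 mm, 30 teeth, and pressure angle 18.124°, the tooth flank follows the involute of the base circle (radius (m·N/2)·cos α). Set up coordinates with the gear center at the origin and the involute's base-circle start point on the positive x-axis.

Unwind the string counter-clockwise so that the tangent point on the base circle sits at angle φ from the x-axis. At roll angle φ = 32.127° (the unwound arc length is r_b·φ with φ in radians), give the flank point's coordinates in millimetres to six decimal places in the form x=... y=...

x=80.541411 y=4.004931

pitch radius r_p = m·N/2 = 4.934·30/2 = 74.010000
base radius r_b = r_p·cos α = 74.010000·cos 18.124° = 70.338032
roll angle φ = 32.127° = 0.56072193 rad
x = r_b·(cos φ + φ·sin φ) = 70.338032·(0.84687141 + 0.56072193·0.53179772) = 80.541411
y = r_b·(sin φ − φ·cos φ) = 70.338032·(0.53179772 − 0.56072193·0.84687141) = 4.004931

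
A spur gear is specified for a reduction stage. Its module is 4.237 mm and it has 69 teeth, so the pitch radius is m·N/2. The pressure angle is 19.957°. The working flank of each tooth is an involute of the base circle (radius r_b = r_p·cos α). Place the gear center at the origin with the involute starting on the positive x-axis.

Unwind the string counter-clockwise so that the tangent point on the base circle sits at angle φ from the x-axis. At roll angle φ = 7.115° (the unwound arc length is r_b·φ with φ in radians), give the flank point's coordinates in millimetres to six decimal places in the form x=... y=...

x=138.453771 y=0.087568

pitch radius r_p = m·N/2 = 4.237·69/2 = 146.176500
base radius r_b = r_p·cos α = 146.176500·cos 19.957° = 137.398461
roll angle φ = 7.115° = 0.12418018 rad
x = r_b·(cos φ + φ·sin φ) = 137.398461·(0.99229955 + 0.12418018·0.12386126) = 138.453771
y = r_b·(sin φ − φ·cos φ) = 137.398461·(0.12386126 − 0.12418018·0.99229955) = 0.087568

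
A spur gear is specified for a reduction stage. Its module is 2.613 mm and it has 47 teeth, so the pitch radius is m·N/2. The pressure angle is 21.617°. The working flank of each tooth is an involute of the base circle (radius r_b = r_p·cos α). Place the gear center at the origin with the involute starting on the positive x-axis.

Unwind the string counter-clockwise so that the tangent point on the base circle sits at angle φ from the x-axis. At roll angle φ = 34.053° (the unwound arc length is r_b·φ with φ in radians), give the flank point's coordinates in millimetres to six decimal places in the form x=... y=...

pitch radius r_p = m·N/2 = 2.613·47/2 = 61.405500
base radius r_b = r_p·cos α = 61.405500·cos 21.617° = 57.086680
roll angle φ = 34.053° = 0.59433697 rad
x = r_b·(cos φ + φ·sin φ) = 57.086680·(0.82851995 + 0.59433697·0.55995954) = 66.296167
y = r_b·(sin φ − φ·cos φ) = 57.086680·(0.55995954 − 0.59433697·0.82851995) = 3.855606

x=66.296167 y=3.855606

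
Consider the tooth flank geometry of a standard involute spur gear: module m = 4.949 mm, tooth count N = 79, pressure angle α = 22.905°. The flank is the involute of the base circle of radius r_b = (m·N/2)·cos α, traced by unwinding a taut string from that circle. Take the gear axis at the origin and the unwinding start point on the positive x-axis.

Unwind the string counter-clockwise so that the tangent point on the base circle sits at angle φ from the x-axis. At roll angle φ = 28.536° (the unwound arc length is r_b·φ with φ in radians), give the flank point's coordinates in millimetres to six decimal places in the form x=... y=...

x=201.039244 y=7.233101

pitch radius r_p = m·N/2 = 4.949·79/2 = 195.485500
base radius r_b = r_p·cos α = 195.485500·cos 22.905° = 180.071751
roll angle φ = 28.536° = 0.49804716 rad
x = r_b·(cos φ + φ·sin φ) = 180.071751·(0.87851713 + 0.49804716·0.47771084) = 201.039244
y = r_b·(sin φ − φ·cos φ) = 180.071751·(0.47771084 − 0.49804716·0.87851713) = 7.233101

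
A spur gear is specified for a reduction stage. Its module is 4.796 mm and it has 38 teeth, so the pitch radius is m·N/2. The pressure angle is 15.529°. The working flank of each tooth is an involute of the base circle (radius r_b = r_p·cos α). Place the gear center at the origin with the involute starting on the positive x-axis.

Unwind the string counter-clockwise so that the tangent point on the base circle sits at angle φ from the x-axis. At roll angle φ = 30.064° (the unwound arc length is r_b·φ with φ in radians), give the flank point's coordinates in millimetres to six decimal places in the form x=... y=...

x=99.064728 y=4.112716

pitch radius r_p = m·N/2 = 4.796·38/2 = 91.124000
base radius r_b = r_p·cos α = 91.124000·cos 15.529° = 87.797525
roll angle φ = 30.064° = 0.52471579 rad
x = r_b·(cos φ + φ·sin φ) = 87.797525·(0.86546636 + 0.52471579·0.50096705) = 99.064728
y = r_b·(sin φ − φ·cos φ) = 87.797525·(0.50096705 − 0.52471579·0.86546636) = 4.112716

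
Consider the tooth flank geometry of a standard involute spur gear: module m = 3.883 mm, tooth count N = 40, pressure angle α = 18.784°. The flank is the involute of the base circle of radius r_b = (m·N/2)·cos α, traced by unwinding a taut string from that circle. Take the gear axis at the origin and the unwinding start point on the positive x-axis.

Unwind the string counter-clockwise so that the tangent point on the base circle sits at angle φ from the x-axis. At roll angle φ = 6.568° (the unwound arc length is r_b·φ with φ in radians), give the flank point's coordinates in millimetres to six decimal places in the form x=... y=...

x=74.005261 y=0.036869

pitch radius r_p = m·N/2 = 3.883·40/2 = 77.660000
base radius r_b = r_p·cos α = 77.660000·cos 18.784° = 73.523768
roll angle φ = 6.568° = 0.11463323 rad
x = r_b·(cos φ + φ·sin φ) = 73.523768·(0.99343680 + 0.11463323·0.11438233) = 74.005261
y = r_b·(sin φ − φ·cos φ) = 73.523768·(0.11438233 − 0.11463323·0.99343680) = 0.036869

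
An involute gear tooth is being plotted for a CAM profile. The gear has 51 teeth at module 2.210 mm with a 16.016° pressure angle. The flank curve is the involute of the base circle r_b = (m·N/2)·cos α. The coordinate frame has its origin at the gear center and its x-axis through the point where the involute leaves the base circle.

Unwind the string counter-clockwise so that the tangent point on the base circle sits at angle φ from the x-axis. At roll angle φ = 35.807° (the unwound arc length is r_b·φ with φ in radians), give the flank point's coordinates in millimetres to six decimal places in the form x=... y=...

x=63.734833 y=4.237369

pitch radius r_p = m·N/2 = 2.210·51/2 = 56.355000
base radius r_b = r_p·cos α = 56.355000·cos 16.016° = 54.167563
roll angle φ = 35.807° = 0.62495005 rad
x = r_b·(cos φ + φ·sin φ) = 54.167563·(0.81099235 + 0.62495005·0.58505676) = 63.734833
y = r_b·(sin φ − φ·cos φ) = 54.167563·(0.58505676 − 0.62495005·0.81099235) = 4.237369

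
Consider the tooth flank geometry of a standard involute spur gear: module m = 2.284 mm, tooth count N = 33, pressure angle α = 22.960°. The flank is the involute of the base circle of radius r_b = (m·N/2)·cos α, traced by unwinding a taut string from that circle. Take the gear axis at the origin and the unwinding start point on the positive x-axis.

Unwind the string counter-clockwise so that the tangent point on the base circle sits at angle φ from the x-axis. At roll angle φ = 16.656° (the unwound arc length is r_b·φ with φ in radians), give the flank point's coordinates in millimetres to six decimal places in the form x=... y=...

pitch radius r_p = m·N/2 = 2.284·33/2 = 37.686000
base radius r_b = r_p·cos α = 37.686000·cos 22.960° = 34.700418
roll angle φ = 16.656° = 0.29070204 rad
x = r_b·(cos φ + φ·sin φ) = 34.700418·(0.95804289 + 0.29070204·0.28662488) = 36.135812
y = r_b·(sin φ − φ·cos φ) = 34.700418·(0.28662488 − 0.29070204·0.95804289) = 0.281762

x=36.135812 y=0.281762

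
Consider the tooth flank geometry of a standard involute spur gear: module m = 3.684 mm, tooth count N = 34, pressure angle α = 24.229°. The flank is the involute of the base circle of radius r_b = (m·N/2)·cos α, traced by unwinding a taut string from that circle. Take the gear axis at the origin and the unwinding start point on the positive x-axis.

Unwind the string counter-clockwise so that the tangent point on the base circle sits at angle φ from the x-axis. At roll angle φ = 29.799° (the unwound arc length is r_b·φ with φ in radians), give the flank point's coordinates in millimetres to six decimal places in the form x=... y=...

x=64.320855 y=2.606420

pitch radius r_p = m·N/2 = 3.684·34/2 = 62.628000
base radius r_b = r_p·cos α = 62.628000·cos 24.229° = 57.111257
roll angle φ = 29.799° = 0.52009066 rad
x = r_b·(cos φ + φ·sin φ) = 57.111257·(0.86777413 + 0.52009066·0.49695882) = 64.320855
y = r_b·(sin φ − φ·cos φ) = 57.111257·(0.49695882 − 0.52009066·0.86777413) = 2.606420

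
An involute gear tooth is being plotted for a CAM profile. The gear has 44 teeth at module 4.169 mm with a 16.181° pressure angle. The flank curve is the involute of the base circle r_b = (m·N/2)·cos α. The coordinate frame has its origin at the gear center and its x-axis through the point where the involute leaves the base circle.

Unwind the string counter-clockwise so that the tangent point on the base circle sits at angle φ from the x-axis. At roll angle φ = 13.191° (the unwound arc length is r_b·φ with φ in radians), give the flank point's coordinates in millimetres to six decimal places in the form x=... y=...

x=90.388283 y=0.356403

pitch radius r_p = m·N/2 = 4.169·44/2 = 91.718000
base radius r_b = r_p·cos α = 91.718000·cos 16.181° = 88.084697
roll angle φ = 13.191° = 0.23022638 rad
x = r_b·(cos φ + φ·sin φ) = 88.084697·(0.97361476 + 0.23022638·0.22819794) = 90.388283
y = r_b·(sin φ − φ·cos φ) = 88.084697·(0.22819794 − 0.23022638·0.97361476) = 0.356403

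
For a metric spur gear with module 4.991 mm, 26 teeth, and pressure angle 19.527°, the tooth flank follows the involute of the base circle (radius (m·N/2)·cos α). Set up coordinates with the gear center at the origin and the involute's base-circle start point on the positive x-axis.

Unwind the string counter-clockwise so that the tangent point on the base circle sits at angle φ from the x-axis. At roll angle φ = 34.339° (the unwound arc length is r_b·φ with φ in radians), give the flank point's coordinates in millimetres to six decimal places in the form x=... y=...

x=71.167072 y=4.232512

pitch radius r_p = m·N/2 = 4.991·26/2 = 64.883000
base radius r_b = r_p·cos α = 64.883000·cos 19.527° = 61.151195
roll angle φ = 34.339° = 0.59932861 rad
x = r_b·(cos φ + φ·sin φ) = 61.151195·(0.82571452 + 0.59932861·0.56408823) = 71.167072
y = r_b·(sin φ − φ·cos φ) = 61.151195·(0.56408823 − 0.59932861·0.82571452) = 4.232512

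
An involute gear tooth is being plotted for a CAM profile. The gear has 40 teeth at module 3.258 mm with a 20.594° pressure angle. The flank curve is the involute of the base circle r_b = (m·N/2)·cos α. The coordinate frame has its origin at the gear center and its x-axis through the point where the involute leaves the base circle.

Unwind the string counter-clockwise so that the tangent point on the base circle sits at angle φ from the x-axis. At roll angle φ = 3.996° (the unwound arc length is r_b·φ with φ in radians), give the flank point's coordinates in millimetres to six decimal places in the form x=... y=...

x=61.144206 y=0.006894

pitch radius r_p = m·N/2 = 3.258·40/2 = 65.160000
base radius r_b = r_p·cos α = 65.160000·cos 20.594° = 60.996040
roll angle φ = 3.996° = 0.06974336 rad
x = r_b·(cos φ + φ·sin φ) = 60.996040·(0.99756892 + 0.06974336·0.06968683) = 61.144206
y = r_b·(sin φ − φ·cos φ) = 60.996040·(0.06968683 − 0.06974336·0.99756892) = 0.006894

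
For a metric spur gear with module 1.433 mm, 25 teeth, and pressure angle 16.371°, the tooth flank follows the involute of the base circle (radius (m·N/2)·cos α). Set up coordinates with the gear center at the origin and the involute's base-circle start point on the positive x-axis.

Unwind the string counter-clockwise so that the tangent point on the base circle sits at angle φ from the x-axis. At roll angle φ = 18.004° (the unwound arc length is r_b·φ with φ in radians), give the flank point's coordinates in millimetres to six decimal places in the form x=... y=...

x=18.013924 y=0.175997

pitch radius r_p = m·N/2 = 1.433·25/2 = 17.912500
base radius r_b = r_p·cos α = 17.912500·cos 16.371° = 17.186269
roll angle φ = 18.004° = 0.31422908 rad
x = r_b·(cos φ + φ·sin φ) = 17.186269·(0.95103494 + 0.31422908·0.30908339) = 18.013924
y = r_b·(sin φ − φ·cos φ) = 17.186269·(0.30908339 − 0.31422908·0.95103494) = 0.175997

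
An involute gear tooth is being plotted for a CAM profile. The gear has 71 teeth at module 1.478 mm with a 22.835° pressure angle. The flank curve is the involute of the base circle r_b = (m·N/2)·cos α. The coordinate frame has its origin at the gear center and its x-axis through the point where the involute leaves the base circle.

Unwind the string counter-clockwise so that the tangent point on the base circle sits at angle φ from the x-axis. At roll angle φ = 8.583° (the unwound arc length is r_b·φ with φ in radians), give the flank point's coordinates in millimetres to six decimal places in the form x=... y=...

x=48.896344 y=0.054064

pitch radius r_p = m·N/2 = 1.478·71/2 = 52.469000
base radius r_b = r_p·cos α = 52.469000·cos 22.835° = 48.356808
roll angle φ = 8.583° = 0.14980161 rad
x = r_b·(cos φ + φ·sin φ) = 48.356808·(0.98880071 + 0.14980161·0.14924197) = 48.896344
y = r_b·(sin φ − φ·cos φ) = 48.356808·(0.14924197 − 0.14980161·0.98880071) = 0.054064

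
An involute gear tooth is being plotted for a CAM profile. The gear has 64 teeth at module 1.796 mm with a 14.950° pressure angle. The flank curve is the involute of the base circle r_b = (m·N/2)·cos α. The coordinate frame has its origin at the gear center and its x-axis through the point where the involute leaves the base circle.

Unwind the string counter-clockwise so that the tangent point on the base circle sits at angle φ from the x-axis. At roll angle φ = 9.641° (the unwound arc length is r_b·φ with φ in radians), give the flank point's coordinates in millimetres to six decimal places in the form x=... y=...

x=56.307180 y=0.087932

pitch radius r_p = m·N/2 = 1.796·64/2 = 57.472000
base radius r_b = r_p·cos α = 57.472000·cos 14.950° = 55.526649
roll angle φ = 9.641° = 0.16826719 rad
x = r_b·(cos φ + φ·sin φ) = 55.526649·(0.98587645 + 0.16826719·0.16747427) = 56.307180
y = r_b·(sin φ − φ·cos φ) = 55.526649·(0.16747427 − 0.16826719·0.98587645) = 0.087932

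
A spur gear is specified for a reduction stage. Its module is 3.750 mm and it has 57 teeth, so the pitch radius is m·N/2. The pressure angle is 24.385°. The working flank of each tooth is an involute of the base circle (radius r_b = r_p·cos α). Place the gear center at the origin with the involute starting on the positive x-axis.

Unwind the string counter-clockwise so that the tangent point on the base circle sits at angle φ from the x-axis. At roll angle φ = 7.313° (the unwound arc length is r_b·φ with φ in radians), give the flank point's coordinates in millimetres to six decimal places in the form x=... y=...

x=98.130532 y=0.067357

pitch radius r_p = m·N/2 = 3.750·57/2 = 106.875000
base radius r_b = r_p·cos α = 106.875000·cos 24.385° = 97.340871
roll angle φ = 7.313° = 0.12763593 rad
x = r_b·(cos φ + φ·sin φ) = 97.340871·(0.99186559 + 0.12763593·0.12728966) = 98.130532
y = r_b·(sin φ − φ·cos φ) = 97.340871·(0.12728966 − 0.12763593·0.99186559) = 0.067357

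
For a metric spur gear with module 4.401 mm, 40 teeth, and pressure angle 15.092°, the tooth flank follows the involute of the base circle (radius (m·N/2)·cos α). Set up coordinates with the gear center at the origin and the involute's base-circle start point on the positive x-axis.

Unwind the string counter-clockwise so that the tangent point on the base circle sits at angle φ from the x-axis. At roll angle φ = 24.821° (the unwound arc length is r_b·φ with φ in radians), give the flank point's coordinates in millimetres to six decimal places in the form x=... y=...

x=92.588299 y=2.260133

pitch radius r_p = m·N/2 = 4.401·40/2 = 88.020000
base radius r_b = r_p·cos α = 88.020000·cos 15.092° = 84.984102
roll angle φ = 24.821° = 0.43320817 rad
x = r_b·(cos φ + φ·sin φ) = 84.984102·(0.90762368 + 0.43320817·0.41978477) = 92.588299
y = r_b·(sin φ − φ·cos φ) = 84.984102·(0.41978477 − 0.43320817·0.90762368) = 2.260133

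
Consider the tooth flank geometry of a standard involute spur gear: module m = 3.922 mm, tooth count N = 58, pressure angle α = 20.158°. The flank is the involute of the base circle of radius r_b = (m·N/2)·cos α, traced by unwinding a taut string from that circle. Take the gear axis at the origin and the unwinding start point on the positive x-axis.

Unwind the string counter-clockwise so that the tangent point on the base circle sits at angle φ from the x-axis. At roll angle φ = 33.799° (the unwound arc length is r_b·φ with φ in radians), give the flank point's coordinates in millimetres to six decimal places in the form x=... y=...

pitch radius r_p = m·N/2 = 3.922·58/2 = 113.738000
base radius r_b = r_p·cos α = 113.738000·cos 20.158° = 106.771080
roll angle φ = 33.799° = 0.58990383 rad
x = r_b·(cos φ + φ·sin φ) = 106.771080·(0.83099418 + 0.58990383·0.55628111) = 123.763328
y = r_b·(sin φ − φ·cos φ) = 106.771080·(0.55628111 − 0.58990383·0.83099418) = 7.054841

x=123.763328 y=7.054841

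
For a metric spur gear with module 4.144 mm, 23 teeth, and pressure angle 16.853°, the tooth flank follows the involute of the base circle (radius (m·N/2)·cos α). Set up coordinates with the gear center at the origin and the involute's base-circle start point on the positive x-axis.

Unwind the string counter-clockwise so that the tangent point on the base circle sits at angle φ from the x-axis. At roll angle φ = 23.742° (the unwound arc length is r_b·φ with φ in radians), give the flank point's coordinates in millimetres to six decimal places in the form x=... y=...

pitch radius r_p = m·N/2 = 4.144·23/2 = 47.656000
base radius r_b = r_p·cos α = 47.656000·cos 16.853° = 45.609257
roll angle φ = 23.742° = 0.41437607 rad
x = r_b·(cos φ + φ·sin φ) = 45.609257·(0.91536770 + 0.41437607·0.40261888) = 49.358490
y = r_b·(sin φ − φ·cos φ) = 45.609257·(0.40261888 − 0.41437607·0.91536770) = 1.063262

x=49.358490 y=1.063262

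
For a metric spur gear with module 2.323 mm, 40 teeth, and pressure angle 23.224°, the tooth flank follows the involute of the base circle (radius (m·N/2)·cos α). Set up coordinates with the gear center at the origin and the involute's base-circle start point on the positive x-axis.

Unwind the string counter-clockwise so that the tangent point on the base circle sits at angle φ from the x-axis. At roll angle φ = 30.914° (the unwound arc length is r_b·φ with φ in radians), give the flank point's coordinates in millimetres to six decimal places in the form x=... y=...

x=48.464963 y=2.171006

pitch radius r_p = m·N/2 = 2.323·40/2 = 46.460000
base radius r_b = r_p·cos α = 46.460000·cos 23.224° = 42.695358
roll angle φ = 30.914° = 0.53955108 rad
x = r_b·(cos φ + φ·sin φ) = 42.695358·(0.85793940 + 0.53955108·0.51375090) = 48.464963
y = r_b·(sin φ − φ·cos φ) = 42.695358·(0.51375090 − 0.53955108·0.85793940) = 2.171006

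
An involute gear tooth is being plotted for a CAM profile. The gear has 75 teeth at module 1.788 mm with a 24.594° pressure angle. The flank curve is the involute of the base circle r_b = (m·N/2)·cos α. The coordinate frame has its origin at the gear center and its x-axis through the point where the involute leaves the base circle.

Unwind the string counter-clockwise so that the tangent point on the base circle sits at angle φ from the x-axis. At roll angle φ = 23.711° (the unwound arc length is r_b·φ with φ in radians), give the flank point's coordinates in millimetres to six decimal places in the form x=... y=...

x=65.966406 y=1.415796

pitch radius r_p = m·N/2 = 1.788·75/2 = 67.050000
base radius r_b = r_p·cos α = 67.050000·cos 24.594° = 60.967204
roll angle φ = 23.711° = 0.41383502 rad
x = r_b·(cos φ + φ·sin φ) = 60.967204·(0.91558541 + 0.41383502·0.40212356) = 65.966406
y = r_b·(sin φ − φ·cos φ) = 60.967204·(0.40212356 − 0.41383502·0.91558541) = 1.415796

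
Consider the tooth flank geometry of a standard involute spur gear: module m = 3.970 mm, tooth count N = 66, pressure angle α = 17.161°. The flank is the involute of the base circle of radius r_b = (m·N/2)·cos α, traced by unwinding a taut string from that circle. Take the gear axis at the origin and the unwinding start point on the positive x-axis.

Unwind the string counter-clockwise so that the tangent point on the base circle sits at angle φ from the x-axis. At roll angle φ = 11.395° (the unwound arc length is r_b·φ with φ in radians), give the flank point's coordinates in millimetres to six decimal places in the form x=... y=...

pitch radius r_p = m·N/2 = 3.970·66/2 = 131.010000
base radius r_b = r_p·cos α = 131.010000·cos 17.161° = 125.177359
roll angle φ = 11.395° = 0.19888027 rad
x = r_b·(cos φ + φ·sin φ) = 125.177359·(0.98028842 + 0.19888027·0.19757179) = 127.628526
y = r_b·(sin φ − φ·cos φ) = 125.177359·(0.19757179 − 0.19888027·0.98028842) = 0.326935

x=127.628526 y=0.326935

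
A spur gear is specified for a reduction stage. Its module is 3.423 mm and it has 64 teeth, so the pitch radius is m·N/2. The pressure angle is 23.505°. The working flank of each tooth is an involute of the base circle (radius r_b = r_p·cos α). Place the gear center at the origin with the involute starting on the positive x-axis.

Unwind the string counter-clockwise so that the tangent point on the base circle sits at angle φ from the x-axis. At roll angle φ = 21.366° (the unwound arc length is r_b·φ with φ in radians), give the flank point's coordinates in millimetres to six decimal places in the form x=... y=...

x=107.190431 y=1.712251

pitch radius r_p = m·N/2 = 3.423·64/2 = 109.536000
base radius r_b = r_p·cos α = 109.536000·cos 23.505° = 100.447280
roll angle φ = 21.366° = 0.37290705 rad
x = r_b·(cos φ + φ·sin φ) = 100.447280·(0.93127217 + 0.37290705·0.36432422) = 107.190431
y = r_b·(sin φ − φ·cos φ) = 100.447280·(0.36432422 − 0.37290705·0.93127217) = 1.712251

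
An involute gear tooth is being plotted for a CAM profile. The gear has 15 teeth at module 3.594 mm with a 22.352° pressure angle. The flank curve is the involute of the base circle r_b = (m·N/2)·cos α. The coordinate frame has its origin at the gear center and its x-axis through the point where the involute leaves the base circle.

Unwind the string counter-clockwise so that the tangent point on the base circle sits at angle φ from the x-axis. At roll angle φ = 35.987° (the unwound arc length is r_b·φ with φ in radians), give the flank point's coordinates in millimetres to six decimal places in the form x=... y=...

pitch radius r_p = m·N/2 = 3.594·15/2 = 26.955000
base radius r_b = r_p·cos α = 26.955000·cos 22.352° = 24.929735
roll angle φ = 35.987° = 0.62809164 rad
x = r_b·(cos φ + φ·sin φ) = 24.929735·(0.80915034 + 0.62809164·0.58760168) = 29.372663
y = r_b·(sin φ − φ·cos φ) = 24.929735·(0.58760168 − 0.62809164·0.80915034) = 1.978950

x=29.372663 y=1.978950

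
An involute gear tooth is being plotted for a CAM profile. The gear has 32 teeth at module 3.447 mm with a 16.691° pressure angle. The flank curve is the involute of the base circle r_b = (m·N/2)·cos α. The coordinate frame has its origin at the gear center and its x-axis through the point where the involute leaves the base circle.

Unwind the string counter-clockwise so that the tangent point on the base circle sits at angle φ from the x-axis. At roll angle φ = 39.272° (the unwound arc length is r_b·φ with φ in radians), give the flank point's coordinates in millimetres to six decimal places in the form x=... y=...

x=63.817974 y=5.408593

pitch radius r_p = m·N/2 = 3.447·32/2 = 55.152000
base radius r_b = r_p·cos α = 55.152000·cos 16.691° = 52.828315
roll angle φ = 39.272° = 0.68542570 rad
x = r_b·(cos φ + φ·sin φ) = 52.828315·(0.77414965 + 0.68542570·0.63300263) = 63.817974
y = r_b·(sin φ − φ·cos φ) = 52.828315·(0.63300263 − 0.68542570·0.77414965) = 5.408593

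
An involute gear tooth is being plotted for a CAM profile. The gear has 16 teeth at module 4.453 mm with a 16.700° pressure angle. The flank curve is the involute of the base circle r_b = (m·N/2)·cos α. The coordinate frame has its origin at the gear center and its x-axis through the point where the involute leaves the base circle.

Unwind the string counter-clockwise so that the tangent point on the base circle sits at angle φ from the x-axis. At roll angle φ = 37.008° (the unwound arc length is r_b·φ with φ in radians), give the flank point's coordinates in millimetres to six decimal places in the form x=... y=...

pitch radius r_p = m·N/2 = 4.453·16/2 = 35.624000
base radius r_b = r_p·cos α = 35.624000·cos 16.700° = 34.121469
roll angle φ = 37.008° = 0.64591145 rad
x = r_b·(cos φ + φ·sin φ) = 34.121469·(0.79855147 + 0.64591145·0.60192653) = 40.513877
y = r_b·(sin φ − φ·cos φ) = 34.121469·(0.60192653 − 0.64591145·0.79855147) = 2.938984

x=40.513877 y=2.938984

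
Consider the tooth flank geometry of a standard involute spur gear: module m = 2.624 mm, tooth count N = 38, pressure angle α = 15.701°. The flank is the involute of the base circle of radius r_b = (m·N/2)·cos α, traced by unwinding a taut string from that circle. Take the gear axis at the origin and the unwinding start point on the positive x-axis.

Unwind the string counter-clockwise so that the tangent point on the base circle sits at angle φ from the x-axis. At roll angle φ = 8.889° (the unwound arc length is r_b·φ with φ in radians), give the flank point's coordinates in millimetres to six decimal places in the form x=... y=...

x=48.569861 y=0.059597

pitch radius r_p = m·N/2 = 2.624·38/2 = 49.856000
base radius r_b = r_p·cos α = 49.856000·cos 15.701° = 47.995724
roll angle φ = 8.889° = 0.15514232 rad
x = r_b·(cos φ + φ·sin φ) = 47.995724·(0.98798955 + 0.15514232·0.15452071) = 48.569861
y = r_b·(sin φ − φ·cos φ) = 47.995724·(0.15452071 − 0.15514232·0.98798955) = 0.059597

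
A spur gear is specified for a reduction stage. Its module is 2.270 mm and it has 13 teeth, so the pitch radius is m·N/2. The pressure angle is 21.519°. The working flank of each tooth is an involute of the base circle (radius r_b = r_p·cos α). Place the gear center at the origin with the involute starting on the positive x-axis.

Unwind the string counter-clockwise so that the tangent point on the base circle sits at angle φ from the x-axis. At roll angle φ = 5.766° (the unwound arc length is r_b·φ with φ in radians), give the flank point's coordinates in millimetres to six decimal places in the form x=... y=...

pitch radius r_p = m·N/2 = 2.270·13/2 = 14.755000
base radius r_b = r_p·cos α = 14.755000·cos 21.519° = 13.726517
roll angle φ = 5.766° = 0.10063568 rad
x = r_b·(cos φ + φ·sin φ) = 13.726517·(0.99494050 + 0.10063568·0.10046591) = 13.795849
y = r_b·(sin φ − φ·cos φ) = 13.726517·(0.10046591 − 0.10063568·0.99494050) = 0.004659

x=13.795849 y=0.004659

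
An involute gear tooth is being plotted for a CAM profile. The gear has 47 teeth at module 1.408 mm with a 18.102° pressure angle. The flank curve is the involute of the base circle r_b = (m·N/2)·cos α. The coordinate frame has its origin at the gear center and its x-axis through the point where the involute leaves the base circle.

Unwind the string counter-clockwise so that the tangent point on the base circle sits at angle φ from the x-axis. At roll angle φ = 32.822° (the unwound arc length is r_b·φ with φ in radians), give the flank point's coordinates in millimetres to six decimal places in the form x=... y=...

x=36.194962 y=1.906828

pitch radius r_p = m·N/2 = 1.408·47/2 = 33.088000
base radius r_b = r_p·cos α = 33.088000·cos 18.102° = 31.450306
roll angle φ = 32.822° = 0.57285197 rad
x = r_b·(cos φ + φ·sin φ) = 31.450306·(0.84035854 + 0.57285197·0.54203092) = 36.194962
y = r_b·(sin φ − φ·cos φ) = 31.450306·(0.54203092 − 0.57285197·0.84035854) = 1.906828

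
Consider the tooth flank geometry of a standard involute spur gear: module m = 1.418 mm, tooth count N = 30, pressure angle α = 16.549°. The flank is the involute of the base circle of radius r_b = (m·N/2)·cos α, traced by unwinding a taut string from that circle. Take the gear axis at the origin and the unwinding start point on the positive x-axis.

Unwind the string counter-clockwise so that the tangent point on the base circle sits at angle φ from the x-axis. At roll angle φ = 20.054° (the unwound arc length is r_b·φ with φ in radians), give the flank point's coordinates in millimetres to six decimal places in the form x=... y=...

pitch radius r_p = m·N/2 = 1.418·30/2 = 21.270000
base radius r_b = r_p·cos α = 21.270000·cos 16.549° = 20.388922
roll angle φ = 20.054° = 0.35000833 rad
x = r_b·(cos φ + φ·sin φ) = 20.388922·(0.93936986 + 0.35000833·0.34290563) = 21.599814
y = r_b·(sin φ − φ·cos φ) = 20.388922·(0.34290563 − 0.35000833·0.93936986) = 0.287858

x=21.599814 y=0.287858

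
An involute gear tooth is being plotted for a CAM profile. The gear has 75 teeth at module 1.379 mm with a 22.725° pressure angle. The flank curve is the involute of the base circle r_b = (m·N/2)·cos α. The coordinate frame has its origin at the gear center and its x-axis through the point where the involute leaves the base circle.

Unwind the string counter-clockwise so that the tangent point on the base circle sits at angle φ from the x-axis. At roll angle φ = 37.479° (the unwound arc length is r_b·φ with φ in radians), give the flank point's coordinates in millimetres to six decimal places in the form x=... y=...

pitch radius r_p = m·N/2 = 1.379·75/2 = 51.712500
base radius r_b = r_p·cos α = 51.712500·cos 22.725° = 47.698039
roll angle φ = 37.479° = 0.65413195 rad
x = r_b·(cos φ + φ·sin φ) = 47.698039·(0.79357641 + 0.65413195·0.60847061) = 56.836815
y = r_b·(sin φ − φ·cos φ) = 47.698039·(0.60847061 − 0.65413195·0.79357641) = 4.262627

x=56.836815 y=4.262627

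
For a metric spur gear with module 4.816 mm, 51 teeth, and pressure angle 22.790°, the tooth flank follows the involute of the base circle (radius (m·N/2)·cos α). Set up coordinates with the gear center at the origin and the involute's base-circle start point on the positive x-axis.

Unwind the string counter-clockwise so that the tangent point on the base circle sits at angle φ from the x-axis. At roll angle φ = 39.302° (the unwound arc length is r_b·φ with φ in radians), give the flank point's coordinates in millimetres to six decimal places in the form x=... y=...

x=136.804729 y=11.617315

pitch radius r_p = m·N/2 = 4.816·51/2 = 122.808000
base radius r_b = r_p·cos α = 122.808000·cos 22.790° = 113.220474
roll angle φ = 39.302° = 0.68594930 rad
x = r_b·(cos φ + φ·sin φ) = 113.220474·(0.77381810 + 0.68594930·0.63340788) = 136.804729
y = r_b·(sin φ − φ·cos φ) = 113.220474·(0.63340788 − 0.68594930·0.77381810) = 11.617315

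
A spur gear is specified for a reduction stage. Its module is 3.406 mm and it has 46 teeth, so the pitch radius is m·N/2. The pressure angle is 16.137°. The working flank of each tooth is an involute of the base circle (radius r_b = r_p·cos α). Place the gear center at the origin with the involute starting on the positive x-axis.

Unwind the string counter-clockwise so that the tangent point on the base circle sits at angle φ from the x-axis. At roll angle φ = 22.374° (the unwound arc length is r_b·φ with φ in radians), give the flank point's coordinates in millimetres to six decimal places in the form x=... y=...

pitch radius r_p = m·N/2 = 3.406·46/2 = 78.338000
base radius r_b = r_p·cos α = 78.338000·cos 16.137° = 75.251473
roll angle φ = 22.374° = 0.39049997 rad
x = r_b·(cos φ + φ·sin φ) = 75.251473·(0.92471886 + 0.39049997·0.38065079) = 80.772145
y = r_b·(sin φ − φ·cos φ) = 75.251473·(0.38065079 − 0.39049997·0.92471886) = 1.471024

x=80.772145 y=1.471024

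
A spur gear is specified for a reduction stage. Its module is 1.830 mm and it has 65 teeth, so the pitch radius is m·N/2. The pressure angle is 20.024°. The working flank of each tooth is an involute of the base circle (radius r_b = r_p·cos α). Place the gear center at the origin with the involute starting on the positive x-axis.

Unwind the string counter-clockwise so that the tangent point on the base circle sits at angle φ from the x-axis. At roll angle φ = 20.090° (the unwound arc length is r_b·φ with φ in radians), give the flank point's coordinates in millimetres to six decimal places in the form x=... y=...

x=59.209923 y=0.793151

pitch radius r_p = m·N/2 = 1.830·65/2 = 59.475000
base radius r_b = r_p·cos α = 59.475000·cos 20.024° = 55.879693
roll angle φ = 20.090° = 0.35063665 rad
x = r_b·(cos φ + φ·sin φ) = 55.879693·(0.93915422 + 0.35063665·0.34349579) = 59.209923
y = r_b·(sin φ − φ·cos φ) = 55.879693·(0.34349579 − 0.35063665·0.93915422) = 0.793151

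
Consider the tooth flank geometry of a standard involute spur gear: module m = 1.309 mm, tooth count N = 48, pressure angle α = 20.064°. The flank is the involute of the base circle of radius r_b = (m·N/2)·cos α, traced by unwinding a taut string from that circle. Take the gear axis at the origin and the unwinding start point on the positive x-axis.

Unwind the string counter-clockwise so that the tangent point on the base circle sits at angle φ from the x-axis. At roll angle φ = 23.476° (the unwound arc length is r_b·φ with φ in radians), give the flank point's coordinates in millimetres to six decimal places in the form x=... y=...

x=31.883405 y=0.665326

pitch radius r_p = m·N/2 = 1.309·48/2 = 31.416000
base radius r_b = r_p·cos α = 31.416000·cos 20.064° = 29.509363
roll angle φ = 23.476° = 0.40973350 rad
x = r_b·(cos φ + φ·sin φ) = 29.509363·(0.91722702 + 0.40973350·0.39836490) = 31.883405
y = r_b·(sin φ − φ·cos φ) = 29.509363·(0.39836490 − 0.40973350·0.91722702) = 0.665326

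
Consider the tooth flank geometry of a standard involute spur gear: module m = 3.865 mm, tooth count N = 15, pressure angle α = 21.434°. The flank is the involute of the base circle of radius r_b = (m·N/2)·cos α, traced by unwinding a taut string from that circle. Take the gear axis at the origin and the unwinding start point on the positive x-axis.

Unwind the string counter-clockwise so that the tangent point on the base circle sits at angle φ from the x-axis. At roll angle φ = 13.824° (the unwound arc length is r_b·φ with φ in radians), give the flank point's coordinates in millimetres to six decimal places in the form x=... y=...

x=27.756682 y=0.125593

pitch radius r_p = m·N/2 = 3.865·15/2 = 28.987500
base radius r_b = r_p·cos α = 28.987500·cos 21.434° = 26.982699
roll angle φ = 13.824° = 0.24127432 rad
x = r_b·(cos φ + φ·sin φ) = 26.982699·(0.97103428 + 0.24127432·0.23894022) = 27.756682
y = r_b·(sin φ − φ·cos φ) = 26.982699·(0.23894022 − 0.24127432·0.97103428) = 0.125593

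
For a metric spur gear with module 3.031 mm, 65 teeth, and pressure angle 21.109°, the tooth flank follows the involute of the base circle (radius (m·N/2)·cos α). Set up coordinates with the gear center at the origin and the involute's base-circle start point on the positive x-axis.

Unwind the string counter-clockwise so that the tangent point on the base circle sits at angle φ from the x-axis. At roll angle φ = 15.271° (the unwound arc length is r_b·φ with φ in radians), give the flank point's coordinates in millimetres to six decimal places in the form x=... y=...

x=95.103703 y=0.575875

pitch radius r_p = m·N/2 = 3.031·65/2 = 98.507500
base radius r_b = r_p·cos α = 98.507500·cos 21.109° = 91.897349
roll angle φ = 15.271° = 0.26652923 rad
x = r_b·(cos φ + φ·sin φ) = 91.897349·(0.96469085 + 0.26652923·0.26338481) = 95.103703
y = r_b·(sin φ − φ·cos φ) = 91.897349·(0.26338481 − 0.26652923·0.96469085) = 0.575875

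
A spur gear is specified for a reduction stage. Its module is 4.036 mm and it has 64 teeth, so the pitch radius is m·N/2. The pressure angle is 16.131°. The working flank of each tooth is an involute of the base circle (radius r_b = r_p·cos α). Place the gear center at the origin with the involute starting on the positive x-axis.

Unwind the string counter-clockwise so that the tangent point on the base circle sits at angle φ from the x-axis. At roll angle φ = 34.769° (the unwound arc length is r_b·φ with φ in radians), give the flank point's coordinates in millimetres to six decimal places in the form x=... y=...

x=144.850429 y=8.905667

pitch radius r_p = m·N/2 = 4.036·64/2 = 129.152000
base radius r_b = r_p·cos α = 129.152000·cos 16.131° = 124.067153
roll angle φ = 34.769° = 0.60683353 rad
x = r_b·(cos φ + φ·sin φ) = 124.067153·(0.82145787 + 0.60683353·0.57026920) = 144.850429
y = r_b·(sin φ − φ·cos φ) = 124.067153·(0.57026920 − 0.60683353·0.82145787) = 8.905667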